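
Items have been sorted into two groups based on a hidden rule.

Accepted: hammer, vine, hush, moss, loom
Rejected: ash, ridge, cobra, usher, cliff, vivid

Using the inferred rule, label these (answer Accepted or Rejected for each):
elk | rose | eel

Rejected, Accepted, Rejected

Rule: even length. This holds for each 'Accepted' example and fails for each 'Rejected' one.
elk: Rejected (length 3). rose: Accepted (length 4). eel: Rejected (length 3).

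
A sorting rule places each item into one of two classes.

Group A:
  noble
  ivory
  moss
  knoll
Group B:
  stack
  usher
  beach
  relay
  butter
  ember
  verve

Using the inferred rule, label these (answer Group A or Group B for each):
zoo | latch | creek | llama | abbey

The pattern is that an item is 'Group A' exactly when: contains 'o'.

Group A, Group B, Group B, Group B, Group B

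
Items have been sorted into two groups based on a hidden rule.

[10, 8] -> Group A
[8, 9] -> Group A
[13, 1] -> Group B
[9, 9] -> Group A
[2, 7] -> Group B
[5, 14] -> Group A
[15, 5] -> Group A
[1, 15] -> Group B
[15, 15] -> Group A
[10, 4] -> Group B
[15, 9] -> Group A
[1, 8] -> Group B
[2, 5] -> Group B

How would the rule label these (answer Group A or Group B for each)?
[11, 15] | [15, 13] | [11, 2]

All 'Group A' examples share one property — sum ≥ 17 — and every 'Group B' example lacks it.
[11, 15] — 11+15 = 26, hence Group A.
[15, 13] — 15+13 = 28, hence Group A.
[11, 2] — 11+2 = 13, hence Group B.

Group A, Group A, Group B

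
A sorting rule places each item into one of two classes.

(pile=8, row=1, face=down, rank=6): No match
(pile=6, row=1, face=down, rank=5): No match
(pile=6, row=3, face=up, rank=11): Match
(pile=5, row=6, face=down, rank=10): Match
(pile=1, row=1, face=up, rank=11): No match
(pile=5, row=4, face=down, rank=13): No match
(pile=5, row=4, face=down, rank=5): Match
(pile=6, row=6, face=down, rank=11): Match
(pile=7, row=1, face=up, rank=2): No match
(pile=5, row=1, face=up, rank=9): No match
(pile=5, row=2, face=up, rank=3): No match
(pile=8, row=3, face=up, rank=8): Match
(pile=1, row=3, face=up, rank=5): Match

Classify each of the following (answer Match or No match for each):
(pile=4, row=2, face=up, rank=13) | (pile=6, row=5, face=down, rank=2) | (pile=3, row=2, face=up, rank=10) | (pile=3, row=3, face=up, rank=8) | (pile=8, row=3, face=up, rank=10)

No match, Match, No match, Match, Match

One predicate separates the groups cleanly: rank ≤ 11 AND row ≥ 3.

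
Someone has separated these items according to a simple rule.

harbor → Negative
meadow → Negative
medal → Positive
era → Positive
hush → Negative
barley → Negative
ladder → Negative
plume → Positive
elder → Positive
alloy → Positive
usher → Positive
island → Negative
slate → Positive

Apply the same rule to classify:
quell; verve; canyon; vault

Positive, Positive, Negative, Positive

One predicate separates the groups cleanly: odd length.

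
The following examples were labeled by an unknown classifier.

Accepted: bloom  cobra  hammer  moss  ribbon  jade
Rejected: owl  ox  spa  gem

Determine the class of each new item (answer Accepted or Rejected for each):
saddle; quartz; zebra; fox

The classifier is using: length ≥ 4.
saddle: length 6 — matches, so Accepted. quartz: length 6 — matches, so Accepted. zebra: length 5 — matches, so Accepted. fox: length 3 — does not pass, so Rejected.

Accepted, Accepted, Accepted, Rejected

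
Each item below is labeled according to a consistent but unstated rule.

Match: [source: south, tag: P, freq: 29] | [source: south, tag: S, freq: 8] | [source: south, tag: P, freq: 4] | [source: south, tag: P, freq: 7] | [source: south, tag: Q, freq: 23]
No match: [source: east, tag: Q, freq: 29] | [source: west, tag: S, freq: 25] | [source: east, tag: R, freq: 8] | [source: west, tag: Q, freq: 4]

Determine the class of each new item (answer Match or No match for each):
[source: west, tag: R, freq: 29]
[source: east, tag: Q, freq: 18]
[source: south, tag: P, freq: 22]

No match, No match, Match

The pattern is that an item is 'Match' exactly when: source is south.
[source: west, tag: R, freq: 29] → source is west → No match.
[source: east, tag: Q, freq: 18] → source is east → No match.
[source: south, tag: P, freq: 22] → source is south → Match.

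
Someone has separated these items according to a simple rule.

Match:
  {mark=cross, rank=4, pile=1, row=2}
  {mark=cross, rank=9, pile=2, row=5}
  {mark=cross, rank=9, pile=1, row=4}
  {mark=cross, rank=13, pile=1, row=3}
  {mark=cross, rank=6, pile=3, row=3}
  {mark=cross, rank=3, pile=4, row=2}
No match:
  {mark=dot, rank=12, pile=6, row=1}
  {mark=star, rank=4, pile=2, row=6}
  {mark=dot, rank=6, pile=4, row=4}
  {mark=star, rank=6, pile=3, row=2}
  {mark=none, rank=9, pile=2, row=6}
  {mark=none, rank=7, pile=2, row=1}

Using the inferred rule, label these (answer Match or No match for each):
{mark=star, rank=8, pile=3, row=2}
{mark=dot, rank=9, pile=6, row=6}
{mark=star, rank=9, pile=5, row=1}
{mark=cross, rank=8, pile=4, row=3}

No match, No match, No match, Match

Looking at the examples, the only property every 'Match' case has and every 'No match' case lacks is: mark is cross.
{mark=star, rank=8, pile=3, row=2}: mark is star — fails the rule, so No match. {mark=dot, rank=9, pile=6, row=6}: mark is dot — fails the rule, so No match. {mark=star, rank=9, pile=5, row=1}: mark is star — fails the rule, so No match. {mark=cross, rank=8, pile=4, row=3}: mark is cross — has this property, so Match.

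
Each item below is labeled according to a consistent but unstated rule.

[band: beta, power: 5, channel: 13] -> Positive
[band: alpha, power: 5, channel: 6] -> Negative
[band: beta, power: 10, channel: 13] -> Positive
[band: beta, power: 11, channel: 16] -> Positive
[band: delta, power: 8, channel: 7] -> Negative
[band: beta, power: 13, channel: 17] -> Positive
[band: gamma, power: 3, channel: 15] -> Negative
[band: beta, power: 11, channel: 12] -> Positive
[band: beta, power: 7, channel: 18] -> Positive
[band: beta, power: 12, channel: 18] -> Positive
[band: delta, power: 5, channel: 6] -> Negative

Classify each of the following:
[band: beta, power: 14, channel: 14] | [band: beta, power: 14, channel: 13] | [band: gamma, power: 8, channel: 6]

Positive, Positive, Negative

One predicate separates the groups cleanly: band is beta.
[band: beta, power: 14, channel: 14] → band is beta → Positive.
[band: beta, power: 14, channel: 13] → band is beta → Positive.
[band: gamma, power: 8, channel: 6] → band is gamma → Negative.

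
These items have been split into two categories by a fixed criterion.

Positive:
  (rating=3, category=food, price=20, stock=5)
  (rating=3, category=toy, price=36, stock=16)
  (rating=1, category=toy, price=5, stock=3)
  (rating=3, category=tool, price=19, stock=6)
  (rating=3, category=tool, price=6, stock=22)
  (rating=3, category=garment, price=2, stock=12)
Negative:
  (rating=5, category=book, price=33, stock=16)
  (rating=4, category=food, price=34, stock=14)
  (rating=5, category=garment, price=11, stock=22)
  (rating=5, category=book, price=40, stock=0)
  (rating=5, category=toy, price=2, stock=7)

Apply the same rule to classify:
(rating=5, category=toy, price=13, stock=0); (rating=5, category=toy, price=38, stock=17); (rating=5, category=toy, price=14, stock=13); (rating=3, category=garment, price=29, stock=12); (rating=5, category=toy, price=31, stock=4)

Negative, Negative, Negative, Positive, Negative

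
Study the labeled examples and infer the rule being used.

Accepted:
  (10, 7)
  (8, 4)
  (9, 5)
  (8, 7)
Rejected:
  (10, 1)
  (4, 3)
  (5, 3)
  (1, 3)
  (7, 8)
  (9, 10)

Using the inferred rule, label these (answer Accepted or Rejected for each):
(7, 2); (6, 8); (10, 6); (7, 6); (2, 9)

Rejected, Rejected, Accepted, Accepted, Rejected

The common property of the 'Accepted' items is: first > second AND sum ≥ 12. No 'Rejected' item has it.
(7, 2): 7 > 2, 7+2 = 9 — does not satisfy this, so Rejected. (6, 8): 6 < 8, 6+8 = 14 — does not satisfy this, so Rejected. (10, 6): 10 > 6, 10+6 = 16 — has this property, so Accepted. (7, 6): 7 > 6, 7+6 = 13 — has this property, so Accepted. (2, 9): 2 < 9, 2+9 = 11 — does not satisfy this, so Rejected.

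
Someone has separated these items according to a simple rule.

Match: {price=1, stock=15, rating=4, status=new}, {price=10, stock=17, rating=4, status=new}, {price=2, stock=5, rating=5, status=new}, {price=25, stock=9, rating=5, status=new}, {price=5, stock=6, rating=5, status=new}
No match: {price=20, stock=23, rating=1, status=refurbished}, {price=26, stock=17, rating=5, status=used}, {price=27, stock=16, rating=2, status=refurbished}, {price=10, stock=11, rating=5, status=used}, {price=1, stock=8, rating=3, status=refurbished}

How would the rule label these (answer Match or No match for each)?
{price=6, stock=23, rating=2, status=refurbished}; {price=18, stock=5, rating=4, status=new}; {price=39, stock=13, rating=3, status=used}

No match, Match, No match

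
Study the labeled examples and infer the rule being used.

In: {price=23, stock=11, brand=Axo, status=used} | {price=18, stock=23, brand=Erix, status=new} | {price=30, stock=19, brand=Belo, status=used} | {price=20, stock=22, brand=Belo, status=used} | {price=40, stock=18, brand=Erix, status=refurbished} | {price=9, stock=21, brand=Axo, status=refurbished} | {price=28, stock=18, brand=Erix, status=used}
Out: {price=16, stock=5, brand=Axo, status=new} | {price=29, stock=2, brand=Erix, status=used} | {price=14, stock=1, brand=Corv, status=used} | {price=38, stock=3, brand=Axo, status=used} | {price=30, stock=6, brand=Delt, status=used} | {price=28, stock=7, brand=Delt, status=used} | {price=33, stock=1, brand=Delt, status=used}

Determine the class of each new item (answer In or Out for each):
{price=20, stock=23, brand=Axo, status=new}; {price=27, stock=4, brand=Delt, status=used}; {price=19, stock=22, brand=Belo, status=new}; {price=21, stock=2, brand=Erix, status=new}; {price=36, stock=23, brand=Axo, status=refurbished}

In, Out, In, Out, In

All 'In' examples share one property — stock ≥ 11 — and every 'Out' example lacks it.
{price=20, stock=23, brand=Axo, status=new} → stock = 23 → In. {price=27, stock=4, brand=Delt, status=used} → stock = 4 → Out. {price=19, stock=22, brand=Belo, status=new} → stock = 22 → In. {price=21, stock=2, brand=Erix, status=new} → stock = 2 → Out. {price=36, stock=23, brand=Axo, status=refurbished} → stock = 23 → In.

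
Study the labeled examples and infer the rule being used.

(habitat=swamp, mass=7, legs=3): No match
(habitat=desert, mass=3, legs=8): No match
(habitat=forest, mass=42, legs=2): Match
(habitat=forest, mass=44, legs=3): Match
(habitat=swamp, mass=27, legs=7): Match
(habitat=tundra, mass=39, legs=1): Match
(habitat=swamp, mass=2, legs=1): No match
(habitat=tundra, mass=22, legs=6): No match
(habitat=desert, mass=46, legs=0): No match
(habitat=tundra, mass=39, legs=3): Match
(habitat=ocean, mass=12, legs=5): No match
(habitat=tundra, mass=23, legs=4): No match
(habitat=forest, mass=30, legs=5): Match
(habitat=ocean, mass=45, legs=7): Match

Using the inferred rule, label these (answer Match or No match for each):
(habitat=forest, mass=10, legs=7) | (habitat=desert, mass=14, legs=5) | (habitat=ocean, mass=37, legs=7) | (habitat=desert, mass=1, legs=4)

No match, No match, Match, No match

Rule: mass ≥ 27 AND legs ≥ 1. This holds for each 'Match' example and fails for each 'No match' one.
(habitat=forest, mass=10, legs=7): No match (mass = 10, legs = 7).
(habitat=desert, mass=14, legs=5): No match (mass = 14, legs = 5).
(habitat=ocean, mass=37, legs=7): Match (mass = 37, legs = 7).
(habitat=desert, mass=1, legs=4): No match (mass = 1, legs = 4).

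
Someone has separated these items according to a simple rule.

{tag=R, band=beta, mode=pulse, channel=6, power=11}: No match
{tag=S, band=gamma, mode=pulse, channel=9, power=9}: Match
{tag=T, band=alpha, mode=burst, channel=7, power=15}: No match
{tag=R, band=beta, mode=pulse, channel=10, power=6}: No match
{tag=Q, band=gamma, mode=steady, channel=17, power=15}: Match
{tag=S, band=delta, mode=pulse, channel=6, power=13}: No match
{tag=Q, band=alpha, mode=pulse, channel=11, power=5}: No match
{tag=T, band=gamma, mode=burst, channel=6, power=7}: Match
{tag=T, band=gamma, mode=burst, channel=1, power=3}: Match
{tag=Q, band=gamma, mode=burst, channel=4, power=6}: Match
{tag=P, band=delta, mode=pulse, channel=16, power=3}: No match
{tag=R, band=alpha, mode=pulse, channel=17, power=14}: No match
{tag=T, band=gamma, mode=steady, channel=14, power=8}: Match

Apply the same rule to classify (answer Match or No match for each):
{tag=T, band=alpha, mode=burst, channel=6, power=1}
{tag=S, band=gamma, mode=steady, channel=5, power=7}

No match, Match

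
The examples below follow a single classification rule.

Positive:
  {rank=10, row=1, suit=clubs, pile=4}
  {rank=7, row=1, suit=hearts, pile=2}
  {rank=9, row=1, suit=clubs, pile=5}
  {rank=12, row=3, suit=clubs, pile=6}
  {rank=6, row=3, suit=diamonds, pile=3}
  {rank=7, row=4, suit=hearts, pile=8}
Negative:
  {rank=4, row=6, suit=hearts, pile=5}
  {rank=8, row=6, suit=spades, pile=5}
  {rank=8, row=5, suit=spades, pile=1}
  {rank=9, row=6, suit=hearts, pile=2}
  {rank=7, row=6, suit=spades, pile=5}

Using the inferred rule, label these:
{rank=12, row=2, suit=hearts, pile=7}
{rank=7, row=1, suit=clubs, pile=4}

Positive, Positive

The simplest hypothesis consistent with all the labels is: row ≤ 4.
{rank=12, row=2, suit=hearts, pile=7}: Positive (row = 2). {rank=7, row=1, suit=clubs, pile=4}: Positive (row = 1).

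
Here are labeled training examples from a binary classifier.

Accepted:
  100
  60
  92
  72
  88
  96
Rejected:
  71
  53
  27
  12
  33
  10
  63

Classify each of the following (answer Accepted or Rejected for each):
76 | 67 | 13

The rule appears to be: even AND at least 27.
76 — 76 is even, 76 ≥ 27, hence Accepted. 67 — 67 is odd, 67 ≥ 27, hence Rejected. 13 — 13 is odd, 13 < 27, hence Rejected.

Accepted, Rejected, Rejected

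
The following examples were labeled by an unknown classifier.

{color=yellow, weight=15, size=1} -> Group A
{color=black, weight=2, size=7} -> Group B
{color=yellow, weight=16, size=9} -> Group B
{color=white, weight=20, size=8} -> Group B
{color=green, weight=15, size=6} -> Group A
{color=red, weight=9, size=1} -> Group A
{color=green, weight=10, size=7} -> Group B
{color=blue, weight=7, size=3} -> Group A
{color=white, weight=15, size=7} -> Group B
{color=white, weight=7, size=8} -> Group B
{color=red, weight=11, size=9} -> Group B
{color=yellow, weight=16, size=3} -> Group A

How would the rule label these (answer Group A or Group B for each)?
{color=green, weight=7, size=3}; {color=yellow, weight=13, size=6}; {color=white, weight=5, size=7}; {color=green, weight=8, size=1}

Group A, Group A, Group B, Group A

The simplest hypothesis consistent with all the labels is: size ≤ 6.
Group A: {color=green, weight=7, size=3}, since size = 3. Group A: {color=yellow, weight=13, size=6}, since size = 6. Group B: {color=white, weight=5, size=7}, since size = 7. Group A: {color=green, weight=8, size=1}, since size = 1.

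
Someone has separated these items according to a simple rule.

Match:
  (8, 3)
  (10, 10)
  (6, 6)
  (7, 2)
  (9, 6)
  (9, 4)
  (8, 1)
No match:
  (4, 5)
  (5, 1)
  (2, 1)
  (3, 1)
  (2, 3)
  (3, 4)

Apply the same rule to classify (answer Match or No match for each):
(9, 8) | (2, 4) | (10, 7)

Match, No match, Match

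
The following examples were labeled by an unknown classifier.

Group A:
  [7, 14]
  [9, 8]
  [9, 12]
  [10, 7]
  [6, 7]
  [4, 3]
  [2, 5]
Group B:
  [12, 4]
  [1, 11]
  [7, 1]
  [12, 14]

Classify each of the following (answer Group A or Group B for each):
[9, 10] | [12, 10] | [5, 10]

Rule: sum is odd. This holds for each 'Group A' example and fails for each 'Group B' one.

Group A, Group B, Group A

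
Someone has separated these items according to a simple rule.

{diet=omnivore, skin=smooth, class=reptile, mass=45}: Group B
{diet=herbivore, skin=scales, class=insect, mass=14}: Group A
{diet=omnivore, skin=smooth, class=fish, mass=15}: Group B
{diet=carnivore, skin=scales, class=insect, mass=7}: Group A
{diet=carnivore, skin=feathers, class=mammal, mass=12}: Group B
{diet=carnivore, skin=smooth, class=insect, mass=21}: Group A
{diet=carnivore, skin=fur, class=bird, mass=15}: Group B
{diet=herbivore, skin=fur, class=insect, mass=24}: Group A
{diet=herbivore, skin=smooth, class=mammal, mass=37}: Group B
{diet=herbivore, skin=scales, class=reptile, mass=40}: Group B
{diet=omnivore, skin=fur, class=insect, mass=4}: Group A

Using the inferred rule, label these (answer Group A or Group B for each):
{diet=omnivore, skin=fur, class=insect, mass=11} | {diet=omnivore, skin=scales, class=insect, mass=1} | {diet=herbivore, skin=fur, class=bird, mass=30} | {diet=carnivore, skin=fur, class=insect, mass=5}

Group A, Group A, Group B, Group A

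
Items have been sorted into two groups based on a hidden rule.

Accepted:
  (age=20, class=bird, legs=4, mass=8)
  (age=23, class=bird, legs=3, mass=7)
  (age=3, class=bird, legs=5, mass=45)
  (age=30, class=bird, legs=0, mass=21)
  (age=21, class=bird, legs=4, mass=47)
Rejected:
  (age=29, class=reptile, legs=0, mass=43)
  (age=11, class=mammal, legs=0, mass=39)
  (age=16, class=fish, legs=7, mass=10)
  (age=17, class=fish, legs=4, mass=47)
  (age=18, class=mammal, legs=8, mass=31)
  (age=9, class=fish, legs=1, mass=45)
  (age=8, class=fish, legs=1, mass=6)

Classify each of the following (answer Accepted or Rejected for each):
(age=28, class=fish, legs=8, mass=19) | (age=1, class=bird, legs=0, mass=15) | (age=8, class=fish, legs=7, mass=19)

Rejected, Accepted, Rejected

'Accepted' ⟺ class is bird.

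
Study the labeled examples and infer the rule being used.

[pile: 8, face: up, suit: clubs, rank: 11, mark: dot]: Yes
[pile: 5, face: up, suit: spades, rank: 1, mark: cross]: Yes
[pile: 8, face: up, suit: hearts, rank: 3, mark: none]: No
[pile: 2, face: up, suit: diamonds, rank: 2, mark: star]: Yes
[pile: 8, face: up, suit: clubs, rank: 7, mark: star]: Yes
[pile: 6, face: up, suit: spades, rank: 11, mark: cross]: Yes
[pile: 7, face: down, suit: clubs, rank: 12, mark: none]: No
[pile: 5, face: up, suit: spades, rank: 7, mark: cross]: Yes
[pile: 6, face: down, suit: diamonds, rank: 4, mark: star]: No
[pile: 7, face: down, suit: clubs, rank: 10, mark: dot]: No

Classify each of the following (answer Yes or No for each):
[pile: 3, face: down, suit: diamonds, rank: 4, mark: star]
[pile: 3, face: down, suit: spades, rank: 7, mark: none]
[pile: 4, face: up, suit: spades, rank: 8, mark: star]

One predicate separates the groups cleanly: face is up AND rank ≠ 3.

No, No, Yes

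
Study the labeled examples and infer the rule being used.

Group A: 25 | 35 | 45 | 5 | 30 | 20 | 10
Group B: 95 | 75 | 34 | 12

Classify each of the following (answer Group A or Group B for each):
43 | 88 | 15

All 'Group A' examples share one property — multiple of 5 AND at most 45 — and every 'Group B' example lacks it.
43 — 43 = 5·8 + 3, 43 ≤ 45, hence Group B. 88 — 88 = 5·17 + 3, 88 > 45, hence Group B. 15 — 15 = 5·3, 15 ≤ 45, hence Group A.

Group B, Group B, Group A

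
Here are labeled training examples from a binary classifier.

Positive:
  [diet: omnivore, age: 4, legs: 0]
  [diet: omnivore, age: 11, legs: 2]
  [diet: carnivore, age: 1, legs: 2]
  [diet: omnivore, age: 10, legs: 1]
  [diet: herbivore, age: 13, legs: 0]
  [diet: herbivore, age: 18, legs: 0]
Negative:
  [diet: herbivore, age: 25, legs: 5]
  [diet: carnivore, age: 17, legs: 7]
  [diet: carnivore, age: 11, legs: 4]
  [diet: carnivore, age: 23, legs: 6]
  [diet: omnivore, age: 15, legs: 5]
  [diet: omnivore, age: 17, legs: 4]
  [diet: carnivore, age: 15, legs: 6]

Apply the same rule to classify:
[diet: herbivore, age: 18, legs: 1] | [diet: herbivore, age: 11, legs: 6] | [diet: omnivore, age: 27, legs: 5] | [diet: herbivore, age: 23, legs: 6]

Rule: legs ≤ 2. This holds for each 'Positive' example and fails for each 'Negative' one.
[diet: herbivore, age: 18, legs: 1]: legs = 1, satisfies this → Positive.
[diet: herbivore, age: 11, legs: 6]: legs = 6, fails the rule → Negative.
[diet: omnivore, age: 27, legs: 5]: legs = 5, fails the rule → Negative.
[diet: herbivore, age: 23, legs: 6]: legs = 6, fails the rule → Negative.

Positive, Negative, Negative, Negative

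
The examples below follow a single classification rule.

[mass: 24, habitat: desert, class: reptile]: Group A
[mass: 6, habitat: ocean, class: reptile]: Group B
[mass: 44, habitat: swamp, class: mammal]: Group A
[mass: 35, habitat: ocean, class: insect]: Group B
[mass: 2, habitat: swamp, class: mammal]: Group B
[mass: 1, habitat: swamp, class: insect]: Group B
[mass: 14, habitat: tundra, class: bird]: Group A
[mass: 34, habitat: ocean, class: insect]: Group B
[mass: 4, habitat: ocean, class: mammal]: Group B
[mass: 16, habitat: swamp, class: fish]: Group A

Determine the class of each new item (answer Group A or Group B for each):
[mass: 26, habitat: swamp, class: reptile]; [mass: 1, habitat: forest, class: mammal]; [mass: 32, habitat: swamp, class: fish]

The rule appears to be: class is not insect AND mass ≥ 14.
[mass: 26, habitat: swamp, class: reptile]: class is reptile, mass = 26 — passes, so Group A.
[mass: 1, habitat: forest, class: mammal]: class is mammal, mass = 1 — does not satisfy this, so Group B.
[mass: 32, habitat: swamp, class: fish]: class is fish, mass = 32 — passes, so Group A.

Group A, Group B, Group A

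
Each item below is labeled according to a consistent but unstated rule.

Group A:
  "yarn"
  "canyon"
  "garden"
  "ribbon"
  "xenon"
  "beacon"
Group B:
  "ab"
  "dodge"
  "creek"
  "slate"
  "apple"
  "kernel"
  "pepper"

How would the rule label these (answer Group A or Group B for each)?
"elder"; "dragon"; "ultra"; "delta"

Group B, Group A, Group B, Group B

Checking candidate rules against both groups, what survives is: ends with 'n'.
"elder": Group B (ends with 'r'). "dragon": Group A (ends with 'n'). "ultra": Group B (ends with 'a'). "delta": Group B (ends with 'a').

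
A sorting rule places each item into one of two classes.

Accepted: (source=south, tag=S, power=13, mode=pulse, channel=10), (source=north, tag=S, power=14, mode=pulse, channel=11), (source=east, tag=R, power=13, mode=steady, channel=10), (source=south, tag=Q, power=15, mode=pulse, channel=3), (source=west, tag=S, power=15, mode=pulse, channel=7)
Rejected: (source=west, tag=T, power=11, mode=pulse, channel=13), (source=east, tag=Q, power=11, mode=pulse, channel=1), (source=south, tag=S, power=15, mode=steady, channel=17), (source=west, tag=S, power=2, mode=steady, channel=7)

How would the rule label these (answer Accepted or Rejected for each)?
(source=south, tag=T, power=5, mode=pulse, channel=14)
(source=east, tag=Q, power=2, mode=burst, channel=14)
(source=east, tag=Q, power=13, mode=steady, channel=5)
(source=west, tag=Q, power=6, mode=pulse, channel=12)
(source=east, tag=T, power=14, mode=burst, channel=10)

Rejected, Rejected, Accepted, Rejected, Accepted

The pattern is that an item is 'Accepted' exactly when: power ≥ 13 AND channel ≤ 11.
(source=south, tag=T, power=5, mode=pulse, channel=14): power = 5, channel = 14 — lacks this property, so Rejected. (source=east, tag=Q, power=2, mode=burst, channel=14): power = 2, channel = 14 — lacks this property, so Rejected. (source=east, tag=Q, power=13, mode=steady, channel=5): power = 13, channel = 5 — fits, so Accepted. (source=west, tag=Q, power=6, mode=pulse, channel=12): power = 6, channel = 12 — lacks this property, so Rejected. (source=east, tag=T, power=14, mode=burst, channel=10): power = 14, channel = 10 — fits, so Accepted.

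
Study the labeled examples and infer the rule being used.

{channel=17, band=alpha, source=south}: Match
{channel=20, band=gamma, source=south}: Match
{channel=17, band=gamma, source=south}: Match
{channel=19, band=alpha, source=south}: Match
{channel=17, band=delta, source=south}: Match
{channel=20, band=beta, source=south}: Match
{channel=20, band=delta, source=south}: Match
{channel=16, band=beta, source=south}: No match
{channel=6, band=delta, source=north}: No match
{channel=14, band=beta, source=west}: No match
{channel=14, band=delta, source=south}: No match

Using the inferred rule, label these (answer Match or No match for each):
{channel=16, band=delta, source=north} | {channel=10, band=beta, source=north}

No match, No match

The rule appears to be: channel ≥ 17.
No match: {channel=16, band=delta, source=north}, since channel = 16.
No match: {channel=10, band=beta, source=north}, since channel = 10.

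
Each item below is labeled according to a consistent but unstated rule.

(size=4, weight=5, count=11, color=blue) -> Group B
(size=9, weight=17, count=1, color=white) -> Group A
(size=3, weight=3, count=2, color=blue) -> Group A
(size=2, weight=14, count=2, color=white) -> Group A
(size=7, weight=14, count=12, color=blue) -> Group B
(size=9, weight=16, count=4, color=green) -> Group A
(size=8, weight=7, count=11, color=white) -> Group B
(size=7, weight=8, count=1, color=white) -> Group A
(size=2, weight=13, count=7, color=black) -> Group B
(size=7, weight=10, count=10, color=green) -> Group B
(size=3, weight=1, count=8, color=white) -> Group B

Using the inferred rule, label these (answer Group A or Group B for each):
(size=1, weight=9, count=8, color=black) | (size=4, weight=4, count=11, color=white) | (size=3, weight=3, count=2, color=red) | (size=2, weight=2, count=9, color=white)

The classifier is using: count ≤ 4.
Group B: (size=1, weight=9, count=8, color=black), since count = 8.
Group B: (size=4, weight=4, count=11, color=white), since count = 11.
Group A: (size=3, weight=3, count=2, color=red), since count = 2.
Group B: (size=2, weight=2, count=9, color=white), since count = 9.

Group B, Group B, Group A, Group B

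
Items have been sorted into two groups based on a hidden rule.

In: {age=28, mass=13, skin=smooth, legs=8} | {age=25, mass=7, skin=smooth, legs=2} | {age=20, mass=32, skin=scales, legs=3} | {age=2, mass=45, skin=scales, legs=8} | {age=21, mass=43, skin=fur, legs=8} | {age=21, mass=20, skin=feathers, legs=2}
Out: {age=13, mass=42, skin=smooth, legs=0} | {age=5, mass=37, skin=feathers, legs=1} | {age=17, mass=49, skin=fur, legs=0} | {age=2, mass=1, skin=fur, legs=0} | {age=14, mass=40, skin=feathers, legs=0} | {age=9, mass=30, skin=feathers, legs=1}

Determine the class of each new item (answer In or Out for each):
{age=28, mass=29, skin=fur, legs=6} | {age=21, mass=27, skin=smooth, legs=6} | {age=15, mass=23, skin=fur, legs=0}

In, In, Out

One predicate separates the groups cleanly: legs ≥ 2.
{age=28, mass=29, skin=fur, legs=6} — legs = 6, hence In. {age=21, mass=27, skin=smooth, legs=6} — legs = 6, hence In. {age=15, mass=23, skin=fur, legs=0} — legs = 0, hence Out.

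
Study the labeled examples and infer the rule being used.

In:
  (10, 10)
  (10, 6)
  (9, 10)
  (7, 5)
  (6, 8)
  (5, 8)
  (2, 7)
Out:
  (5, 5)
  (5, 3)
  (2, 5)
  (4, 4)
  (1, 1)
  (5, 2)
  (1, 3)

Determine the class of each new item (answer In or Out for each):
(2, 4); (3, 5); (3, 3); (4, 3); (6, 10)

Out, Out, Out, Out, In

One predicate separates the groups cleanly: max ≥ 6.
(2, 4) → max 4 → Out.
(3, 5) → max 5 → Out.
(3, 3) → max 3 → Out.
(4, 3) → max 4 → Out.
(6, 10) → max 10 → In.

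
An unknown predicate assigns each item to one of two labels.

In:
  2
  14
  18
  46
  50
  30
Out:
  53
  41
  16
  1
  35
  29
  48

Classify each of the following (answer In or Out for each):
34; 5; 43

In, Out, Out

All 'In' examples share one property — ≡ 2 (mod 4) — and every 'Out' example lacks it.
In: 34, since 34 mod 4 = 2.
Out: 5, since 5 mod 4 = 1.
Out: 43, since 43 mod 4 = 3.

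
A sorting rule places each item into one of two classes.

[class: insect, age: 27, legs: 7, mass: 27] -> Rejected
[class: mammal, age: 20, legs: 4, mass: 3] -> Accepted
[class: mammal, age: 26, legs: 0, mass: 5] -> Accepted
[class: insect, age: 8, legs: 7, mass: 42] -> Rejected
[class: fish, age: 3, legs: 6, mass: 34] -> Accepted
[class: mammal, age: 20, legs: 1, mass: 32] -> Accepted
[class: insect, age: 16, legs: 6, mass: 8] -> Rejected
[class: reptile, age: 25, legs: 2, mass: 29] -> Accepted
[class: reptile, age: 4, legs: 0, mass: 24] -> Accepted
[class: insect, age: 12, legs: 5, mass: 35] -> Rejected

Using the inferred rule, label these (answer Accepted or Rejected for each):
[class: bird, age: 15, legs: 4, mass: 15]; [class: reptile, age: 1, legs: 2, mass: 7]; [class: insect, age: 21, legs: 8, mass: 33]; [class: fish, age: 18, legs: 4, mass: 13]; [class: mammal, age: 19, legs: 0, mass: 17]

Accepted, Accepted, Rejected, Accepted, Accepted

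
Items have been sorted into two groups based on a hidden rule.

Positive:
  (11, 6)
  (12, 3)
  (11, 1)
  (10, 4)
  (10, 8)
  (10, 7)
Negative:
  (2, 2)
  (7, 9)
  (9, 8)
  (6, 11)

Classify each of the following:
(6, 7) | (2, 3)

All 'Positive' examples share one property — first ≥ 10 — and every 'Negative' example lacks it.
(6, 7): first 6 — doesn't match, so Negative. (2, 3): first 2 — doesn't match, so Negative.

Negative, Negative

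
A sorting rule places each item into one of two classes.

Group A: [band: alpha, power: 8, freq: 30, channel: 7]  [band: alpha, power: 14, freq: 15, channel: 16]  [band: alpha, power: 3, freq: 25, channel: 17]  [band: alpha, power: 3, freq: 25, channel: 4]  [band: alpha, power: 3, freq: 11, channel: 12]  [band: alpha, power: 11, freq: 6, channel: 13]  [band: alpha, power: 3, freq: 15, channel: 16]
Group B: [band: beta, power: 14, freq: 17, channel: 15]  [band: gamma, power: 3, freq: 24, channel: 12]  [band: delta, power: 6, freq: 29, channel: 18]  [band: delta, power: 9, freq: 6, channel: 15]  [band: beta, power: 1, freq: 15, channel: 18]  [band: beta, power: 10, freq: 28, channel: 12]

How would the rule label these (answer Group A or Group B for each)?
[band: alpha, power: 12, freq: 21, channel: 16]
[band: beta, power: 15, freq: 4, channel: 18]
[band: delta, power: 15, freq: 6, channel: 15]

Group A, Group B, Group B

'Group A' ⟺ band is alpha.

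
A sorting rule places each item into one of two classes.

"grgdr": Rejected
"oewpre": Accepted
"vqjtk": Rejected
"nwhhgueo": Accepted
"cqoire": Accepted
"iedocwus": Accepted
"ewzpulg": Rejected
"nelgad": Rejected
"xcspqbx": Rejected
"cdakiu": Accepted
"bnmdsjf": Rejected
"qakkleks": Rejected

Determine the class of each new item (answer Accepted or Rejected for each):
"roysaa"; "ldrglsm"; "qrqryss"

'Accepted' ⟺ has ≥ 3 vowels.

Accepted, Rejected, Rejected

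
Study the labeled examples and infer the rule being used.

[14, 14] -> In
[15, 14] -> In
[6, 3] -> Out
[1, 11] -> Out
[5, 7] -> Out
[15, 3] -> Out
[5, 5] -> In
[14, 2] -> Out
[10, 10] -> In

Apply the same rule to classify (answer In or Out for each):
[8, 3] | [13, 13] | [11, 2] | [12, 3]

Out, In, Out, Out

The rule appears to be: |first − second| ≤ 1.
[8, 3]: |8−3| = 5 — does not satisfy this, so Out.
[13, 13]: |13−13| = 0 — matches, so In.
[11, 2]: |11−2| = 9 — does not satisfy this, so Out.
[12, 3]: |12−3| = 9 — does not satisfy this, so Out.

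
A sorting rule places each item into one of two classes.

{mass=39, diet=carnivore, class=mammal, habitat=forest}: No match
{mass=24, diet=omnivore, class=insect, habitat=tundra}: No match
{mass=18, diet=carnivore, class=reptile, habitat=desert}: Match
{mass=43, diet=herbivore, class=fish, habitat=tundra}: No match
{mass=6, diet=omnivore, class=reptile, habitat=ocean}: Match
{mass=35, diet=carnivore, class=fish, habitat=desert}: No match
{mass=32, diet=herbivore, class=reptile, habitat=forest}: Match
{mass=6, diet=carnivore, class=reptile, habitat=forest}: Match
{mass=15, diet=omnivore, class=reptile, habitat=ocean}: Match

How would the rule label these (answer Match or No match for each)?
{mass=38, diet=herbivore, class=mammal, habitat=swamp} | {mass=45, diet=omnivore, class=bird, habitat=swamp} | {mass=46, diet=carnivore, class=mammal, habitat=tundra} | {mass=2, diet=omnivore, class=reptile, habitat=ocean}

A rule that fits every label: class is reptile — true of each 'Match' example, false of each 'No match' one.
{mass=38, diet=herbivore, class=mammal, habitat=swamp} → class is mammal → No match. {mass=45, diet=omnivore, class=bird, habitat=swamp} → class is bird → No match. {mass=46, diet=carnivore, class=mammal, habitat=tundra} → class is mammal → No match. {mass=2, diet=omnivore, class=reptile, habitat=ocean} → class is reptile → Match.

No match, No match, No match, Match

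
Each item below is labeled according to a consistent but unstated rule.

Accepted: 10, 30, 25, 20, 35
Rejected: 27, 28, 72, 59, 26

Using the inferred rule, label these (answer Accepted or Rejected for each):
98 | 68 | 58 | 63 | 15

Rejected, Rejected, Rejected, Rejected, Accepted

All 'Accepted' examples share one property — multiple of 5 — and every 'Rejected' example lacks it.
98: 98 = 5·19 + 3 — fails this test, so Rejected.
68: 68 = 5·13 + 3 — fails this test, so Rejected.
58: 58 = 5·11 + 3 — fails this test, so Rejected.
63: 63 = 5·12 + 3 — fails this test, so Rejected.
15: 15 = 5·3 — has this property, so Accepted.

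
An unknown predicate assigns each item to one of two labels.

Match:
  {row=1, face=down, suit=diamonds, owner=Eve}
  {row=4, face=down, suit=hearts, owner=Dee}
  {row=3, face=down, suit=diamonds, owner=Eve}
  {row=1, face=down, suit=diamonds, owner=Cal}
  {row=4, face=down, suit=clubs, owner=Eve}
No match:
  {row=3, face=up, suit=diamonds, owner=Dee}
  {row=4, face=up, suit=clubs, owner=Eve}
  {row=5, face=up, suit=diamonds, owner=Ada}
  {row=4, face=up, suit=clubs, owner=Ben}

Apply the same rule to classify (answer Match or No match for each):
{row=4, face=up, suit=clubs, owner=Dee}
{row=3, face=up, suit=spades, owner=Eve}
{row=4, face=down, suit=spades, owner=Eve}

The simplest hypothesis consistent with all the labels is: face is down.
{row=4, face=up, suit=clubs, owner=Dee} → face is up → No match. {row=3, face=up, suit=spades, owner=Eve} → face is up → No match. {row=4, face=down, suit=spades, owner=Eve} → face is down → Match.

No match, No match, Match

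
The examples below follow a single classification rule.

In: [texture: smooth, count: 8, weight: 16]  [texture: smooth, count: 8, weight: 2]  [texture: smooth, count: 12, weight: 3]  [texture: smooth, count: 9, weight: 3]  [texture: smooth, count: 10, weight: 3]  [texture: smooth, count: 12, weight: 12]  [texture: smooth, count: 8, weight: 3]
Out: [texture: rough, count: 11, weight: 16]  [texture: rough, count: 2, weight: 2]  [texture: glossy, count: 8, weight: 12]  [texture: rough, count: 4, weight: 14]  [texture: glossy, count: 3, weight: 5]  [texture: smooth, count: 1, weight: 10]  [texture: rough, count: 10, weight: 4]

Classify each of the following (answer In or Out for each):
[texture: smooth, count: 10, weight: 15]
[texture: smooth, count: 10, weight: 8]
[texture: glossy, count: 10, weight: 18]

In, In, Out

Rule: texture is smooth AND count ≥ 2. This holds for each 'In' example and fails for each 'Out' one.
[texture: smooth, count: 10, weight: 15]: texture is smooth, count = 10, satisfies this → In. [texture: smooth, count: 10, weight: 8]: texture is smooth, count = 10, satisfies this → In. [texture: glossy, count: 10, weight: 18]: texture is glossy, count = 10, does not fit → Out.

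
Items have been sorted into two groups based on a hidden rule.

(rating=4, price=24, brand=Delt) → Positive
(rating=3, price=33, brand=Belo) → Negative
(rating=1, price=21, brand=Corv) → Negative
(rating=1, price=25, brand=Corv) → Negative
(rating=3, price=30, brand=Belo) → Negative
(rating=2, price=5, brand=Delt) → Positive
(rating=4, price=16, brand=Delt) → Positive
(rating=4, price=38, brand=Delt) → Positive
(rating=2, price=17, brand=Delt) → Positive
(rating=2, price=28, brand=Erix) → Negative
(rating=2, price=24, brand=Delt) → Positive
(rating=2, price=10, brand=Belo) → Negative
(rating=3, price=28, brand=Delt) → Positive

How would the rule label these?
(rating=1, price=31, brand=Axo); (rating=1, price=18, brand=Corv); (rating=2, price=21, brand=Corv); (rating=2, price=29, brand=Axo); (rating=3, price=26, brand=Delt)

The pattern is that an item is 'Positive' exactly when: brand is Delt.
(rating=1, price=31, brand=Axo): brand is Axo — does not pass, so Negative. (rating=1, price=18, brand=Corv): brand is Corv — does not pass, so Negative. (rating=2, price=21, brand=Corv): brand is Corv — does not pass, so Negative. (rating=2, price=29, brand=Axo): brand is Axo — does not pass, so Negative. (rating=3, price=26, brand=Delt): brand is Delt — checks out, so Positive.

Negative, Negative, Negative, Negative, Positive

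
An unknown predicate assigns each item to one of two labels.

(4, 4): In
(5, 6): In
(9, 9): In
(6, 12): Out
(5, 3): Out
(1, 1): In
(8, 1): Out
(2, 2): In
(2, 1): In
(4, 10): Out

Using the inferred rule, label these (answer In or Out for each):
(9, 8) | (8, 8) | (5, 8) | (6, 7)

One predicate separates the groups cleanly: |first − second| ≤ 1.
(9, 8): |9−8| = 1 — meets the rule, so In.
(8, 8): |8−8| = 0 — meets the rule, so In.
(5, 8): |5−8| = 3 — does not fit, so Out.
(6, 7): |6−7| = 1 — meets the rule, so In.

In, In, Out, In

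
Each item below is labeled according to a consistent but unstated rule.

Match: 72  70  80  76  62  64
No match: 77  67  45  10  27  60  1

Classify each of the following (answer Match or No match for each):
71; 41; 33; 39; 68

The classifier is using: even AND at least 62.
71: 71 is odd, 71 ≥ 62, fails the rule → No match.
41: 41 is odd, 41 < 62, fails the rule → No match.
33: 33 is odd, 33 < 62, fails the rule → No match.
39: 39 is odd, 39 < 62, fails the rule → No match.
68: 68 is even, 68 ≥ 62, fits → Match.

No match, No match, No match, No match, Match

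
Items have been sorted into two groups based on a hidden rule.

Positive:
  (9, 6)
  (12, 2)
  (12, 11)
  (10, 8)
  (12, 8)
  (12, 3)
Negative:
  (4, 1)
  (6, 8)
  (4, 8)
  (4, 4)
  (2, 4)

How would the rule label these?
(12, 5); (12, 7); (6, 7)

Positive, Positive, Negative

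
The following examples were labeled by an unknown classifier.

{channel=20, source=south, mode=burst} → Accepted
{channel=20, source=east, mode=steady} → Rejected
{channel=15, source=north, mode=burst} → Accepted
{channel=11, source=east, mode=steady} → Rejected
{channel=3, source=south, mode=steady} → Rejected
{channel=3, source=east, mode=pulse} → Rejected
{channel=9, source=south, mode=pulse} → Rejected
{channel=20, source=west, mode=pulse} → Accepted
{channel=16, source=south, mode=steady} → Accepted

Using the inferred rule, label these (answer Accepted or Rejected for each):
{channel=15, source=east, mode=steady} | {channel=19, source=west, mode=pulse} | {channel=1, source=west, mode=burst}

Rejected, Accepted, Rejected

The simplest hypothesis consistent with all the labels is: source is not east AND channel ≥ 11.
{channel=15, source=east, mode=steady}: source is east, channel = 15, fails this test → Rejected. {channel=19, source=west, mode=pulse}: source is west, channel = 19, meets the rule → Accepted. {channel=1, source=west, mode=burst}: source is west, channel = 1, fails this test → Rejected.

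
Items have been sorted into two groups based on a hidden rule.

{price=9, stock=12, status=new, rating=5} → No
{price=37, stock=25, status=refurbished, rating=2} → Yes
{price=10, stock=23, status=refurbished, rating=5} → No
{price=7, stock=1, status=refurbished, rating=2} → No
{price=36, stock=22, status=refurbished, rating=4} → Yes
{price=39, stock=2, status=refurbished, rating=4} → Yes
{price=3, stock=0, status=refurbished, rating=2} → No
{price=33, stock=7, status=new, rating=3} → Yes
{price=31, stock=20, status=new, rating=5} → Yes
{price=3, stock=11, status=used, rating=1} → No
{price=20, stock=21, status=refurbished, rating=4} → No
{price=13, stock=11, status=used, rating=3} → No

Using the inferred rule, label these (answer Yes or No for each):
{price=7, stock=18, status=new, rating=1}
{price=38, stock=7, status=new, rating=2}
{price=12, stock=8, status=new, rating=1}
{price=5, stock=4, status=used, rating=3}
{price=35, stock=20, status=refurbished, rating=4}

No, Yes, No, No, Yes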